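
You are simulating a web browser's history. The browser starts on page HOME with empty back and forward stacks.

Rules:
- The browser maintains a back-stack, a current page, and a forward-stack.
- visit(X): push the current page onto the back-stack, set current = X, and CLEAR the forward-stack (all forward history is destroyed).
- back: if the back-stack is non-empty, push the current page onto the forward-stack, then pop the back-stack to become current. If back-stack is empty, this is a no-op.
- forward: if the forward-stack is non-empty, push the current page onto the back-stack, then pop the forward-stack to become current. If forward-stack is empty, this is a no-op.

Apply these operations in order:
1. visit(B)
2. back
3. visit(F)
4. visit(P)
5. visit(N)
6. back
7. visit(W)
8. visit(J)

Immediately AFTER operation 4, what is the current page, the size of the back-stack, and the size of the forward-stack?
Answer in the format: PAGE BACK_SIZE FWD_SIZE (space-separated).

After 1 (visit(B)): cur=B back=1 fwd=0
After 2 (back): cur=HOME back=0 fwd=1
After 3 (visit(F)): cur=F back=1 fwd=0
After 4 (visit(P)): cur=P back=2 fwd=0

P 2 0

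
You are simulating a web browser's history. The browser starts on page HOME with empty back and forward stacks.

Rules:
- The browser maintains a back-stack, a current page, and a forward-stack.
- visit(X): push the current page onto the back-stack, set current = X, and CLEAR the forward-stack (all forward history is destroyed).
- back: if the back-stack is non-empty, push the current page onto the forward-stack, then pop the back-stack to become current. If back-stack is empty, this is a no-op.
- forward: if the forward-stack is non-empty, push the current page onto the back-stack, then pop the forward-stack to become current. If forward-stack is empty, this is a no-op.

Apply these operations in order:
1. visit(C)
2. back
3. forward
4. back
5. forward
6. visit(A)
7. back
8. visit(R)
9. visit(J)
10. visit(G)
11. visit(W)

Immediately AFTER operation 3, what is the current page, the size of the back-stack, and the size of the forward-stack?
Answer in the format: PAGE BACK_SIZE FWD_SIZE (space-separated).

After 1 (visit(C)): cur=C back=1 fwd=0
After 2 (back): cur=HOME back=0 fwd=1
After 3 (forward): cur=C back=1 fwd=0

C 1 0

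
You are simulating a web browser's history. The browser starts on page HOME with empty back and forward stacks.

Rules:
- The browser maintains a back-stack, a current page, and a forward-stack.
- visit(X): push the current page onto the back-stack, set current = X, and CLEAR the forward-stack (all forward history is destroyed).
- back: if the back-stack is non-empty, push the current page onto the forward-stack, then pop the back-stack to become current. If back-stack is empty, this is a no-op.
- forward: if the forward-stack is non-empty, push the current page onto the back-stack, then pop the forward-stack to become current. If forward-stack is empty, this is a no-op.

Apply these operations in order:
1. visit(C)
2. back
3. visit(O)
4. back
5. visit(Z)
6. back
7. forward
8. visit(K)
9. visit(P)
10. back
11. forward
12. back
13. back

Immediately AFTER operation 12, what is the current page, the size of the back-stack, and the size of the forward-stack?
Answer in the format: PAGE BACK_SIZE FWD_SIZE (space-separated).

After 1 (visit(C)): cur=C back=1 fwd=0
After 2 (back): cur=HOME back=0 fwd=1
After 3 (visit(O)): cur=O back=1 fwd=0
After 4 (back): cur=HOME back=0 fwd=1
After 5 (visit(Z)): cur=Z back=1 fwd=0
After 6 (back): cur=HOME back=0 fwd=1
After 7 (forward): cur=Z back=1 fwd=0
After 8 (visit(K)): cur=K back=2 fwd=0
After 9 (visit(P)): cur=P back=3 fwd=0
After 10 (back): cur=K back=2 fwd=1
After 11 (forward): cur=P back=3 fwd=0
After 12 (back): cur=K back=2 fwd=1

K 2 1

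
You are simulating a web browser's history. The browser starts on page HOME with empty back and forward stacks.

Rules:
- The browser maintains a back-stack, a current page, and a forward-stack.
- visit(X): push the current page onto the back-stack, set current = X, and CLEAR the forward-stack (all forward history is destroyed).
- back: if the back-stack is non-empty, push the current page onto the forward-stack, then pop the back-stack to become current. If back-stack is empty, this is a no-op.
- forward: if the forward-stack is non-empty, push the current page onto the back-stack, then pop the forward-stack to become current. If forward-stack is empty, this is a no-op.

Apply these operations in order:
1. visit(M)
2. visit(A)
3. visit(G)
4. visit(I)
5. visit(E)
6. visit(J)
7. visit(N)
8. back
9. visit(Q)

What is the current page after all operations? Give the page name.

Answer: Q

Derivation:
After 1 (visit(M)): cur=M back=1 fwd=0
After 2 (visit(A)): cur=A back=2 fwd=0
After 3 (visit(G)): cur=G back=3 fwd=0
After 4 (visit(I)): cur=I back=4 fwd=0
After 5 (visit(E)): cur=E back=5 fwd=0
After 6 (visit(J)): cur=J back=6 fwd=0
After 7 (visit(N)): cur=N back=7 fwd=0
After 8 (back): cur=J back=6 fwd=1
After 9 (visit(Q)): cur=Q back=7 fwd=0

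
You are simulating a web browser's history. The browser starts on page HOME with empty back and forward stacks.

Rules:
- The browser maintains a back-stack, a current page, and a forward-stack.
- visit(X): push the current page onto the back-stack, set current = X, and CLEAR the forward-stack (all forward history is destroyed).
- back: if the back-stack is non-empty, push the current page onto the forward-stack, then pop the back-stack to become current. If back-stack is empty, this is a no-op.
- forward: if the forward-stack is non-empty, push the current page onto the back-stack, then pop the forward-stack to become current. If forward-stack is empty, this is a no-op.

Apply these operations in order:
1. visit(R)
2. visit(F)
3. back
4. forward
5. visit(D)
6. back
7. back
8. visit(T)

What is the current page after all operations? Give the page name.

Answer: T

Derivation:
After 1 (visit(R)): cur=R back=1 fwd=0
After 2 (visit(F)): cur=F back=2 fwd=0
After 3 (back): cur=R back=1 fwd=1
After 4 (forward): cur=F back=2 fwd=0
After 5 (visit(D)): cur=D back=3 fwd=0
After 6 (back): cur=F back=2 fwd=1
After 7 (back): cur=R back=1 fwd=2
After 8 (visit(T)): cur=T back=2 fwd=0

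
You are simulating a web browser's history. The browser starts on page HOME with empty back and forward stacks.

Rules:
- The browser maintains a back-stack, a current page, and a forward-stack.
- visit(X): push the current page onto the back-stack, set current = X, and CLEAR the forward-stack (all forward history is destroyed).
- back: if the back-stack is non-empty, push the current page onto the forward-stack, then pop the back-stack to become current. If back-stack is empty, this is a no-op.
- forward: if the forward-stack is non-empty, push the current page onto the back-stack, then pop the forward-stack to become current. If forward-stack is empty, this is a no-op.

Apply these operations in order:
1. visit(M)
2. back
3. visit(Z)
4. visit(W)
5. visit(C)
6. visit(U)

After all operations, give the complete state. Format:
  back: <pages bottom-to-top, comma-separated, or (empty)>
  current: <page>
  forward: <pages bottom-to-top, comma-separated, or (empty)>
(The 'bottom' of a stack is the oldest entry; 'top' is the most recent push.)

Answer: back: HOME,Z,W,C
current: U
forward: (empty)

Derivation:
After 1 (visit(M)): cur=M back=1 fwd=0
After 2 (back): cur=HOME back=0 fwd=1
After 3 (visit(Z)): cur=Z back=1 fwd=0
After 4 (visit(W)): cur=W back=2 fwd=0
After 5 (visit(C)): cur=C back=3 fwd=0
After 6 (visit(U)): cur=U back=4 fwd=0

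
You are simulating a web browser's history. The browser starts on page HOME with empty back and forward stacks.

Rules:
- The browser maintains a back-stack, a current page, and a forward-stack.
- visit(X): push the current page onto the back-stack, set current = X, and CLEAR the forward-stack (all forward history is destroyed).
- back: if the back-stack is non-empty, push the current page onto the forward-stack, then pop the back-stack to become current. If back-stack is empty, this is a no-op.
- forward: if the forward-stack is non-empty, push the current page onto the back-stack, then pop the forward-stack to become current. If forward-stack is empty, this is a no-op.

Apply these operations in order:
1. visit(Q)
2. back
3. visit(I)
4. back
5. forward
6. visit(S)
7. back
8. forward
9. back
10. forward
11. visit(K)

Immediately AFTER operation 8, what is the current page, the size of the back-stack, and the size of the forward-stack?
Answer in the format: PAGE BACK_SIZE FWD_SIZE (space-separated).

After 1 (visit(Q)): cur=Q back=1 fwd=0
After 2 (back): cur=HOME back=0 fwd=1
After 3 (visit(I)): cur=I back=1 fwd=0
After 4 (back): cur=HOME back=0 fwd=1
After 5 (forward): cur=I back=1 fwd=0
After 6 (visit(S)): cur=S back=2 fwd=0
After 7 (back): cur=I back=1 fwd=1
After 8 (forward): cur=S back=2 fwd=0

S 2 0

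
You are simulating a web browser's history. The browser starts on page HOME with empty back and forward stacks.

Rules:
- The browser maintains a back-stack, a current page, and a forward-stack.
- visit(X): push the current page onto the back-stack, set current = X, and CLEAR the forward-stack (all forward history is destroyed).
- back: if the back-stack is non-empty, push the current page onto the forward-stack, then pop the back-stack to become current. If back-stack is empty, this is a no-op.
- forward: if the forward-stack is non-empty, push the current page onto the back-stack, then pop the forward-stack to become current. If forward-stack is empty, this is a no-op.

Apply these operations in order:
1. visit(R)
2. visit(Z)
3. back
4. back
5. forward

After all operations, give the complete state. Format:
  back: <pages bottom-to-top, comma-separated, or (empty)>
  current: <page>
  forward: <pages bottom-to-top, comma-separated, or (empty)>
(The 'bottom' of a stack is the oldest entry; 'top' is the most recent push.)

After 1 (visit(R)): cur=R back=1 fwd=0
After 2 (visit(Z)): cur=Z back=2 fwd=0
After 3 (back): cur=R back=1 fwd=1
After 4 (back): cur=HOME back=0 fwd=2
After 5 (forward): cur=R back=1 fwd=1

Answer: back: HOME
current: R
forward: Z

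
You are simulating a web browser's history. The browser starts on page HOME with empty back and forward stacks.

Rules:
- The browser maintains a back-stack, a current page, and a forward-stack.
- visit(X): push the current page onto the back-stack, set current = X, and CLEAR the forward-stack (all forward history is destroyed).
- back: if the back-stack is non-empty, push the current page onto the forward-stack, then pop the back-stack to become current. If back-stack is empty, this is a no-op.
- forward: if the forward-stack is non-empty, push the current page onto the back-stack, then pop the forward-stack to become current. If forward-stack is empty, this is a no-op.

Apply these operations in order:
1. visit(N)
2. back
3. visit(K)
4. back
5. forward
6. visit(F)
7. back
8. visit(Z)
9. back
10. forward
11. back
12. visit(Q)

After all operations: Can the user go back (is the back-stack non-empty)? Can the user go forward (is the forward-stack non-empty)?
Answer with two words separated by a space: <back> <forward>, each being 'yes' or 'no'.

After 1 (visit(N)): cur=N back=1 fwd=0
After 2 (back): cur=HOME back=0 fwd=1
After 3 (visit(K)): cur=K back=1 fwd=0
After 4 (back): cur=HOME back=0 fwd=1
After 5 (forward): cur=K back=1 fwd=0
After 6 (visit(F)): cur=F back=2 fwd=0
After 7 (back): cur=K back=1 fwd=1
After 8 (visit(Z)): cur=Z back=2 fwd=0
After 9 (back): cur=K back=1 fwd=1
After 10 (forward): cur=Z back=2 fwd=0
After 11 (back): cur=K back=1 fwd=1
After 12 (visit(Q)): cur=Q back=2 fwd=0

Answer: yes no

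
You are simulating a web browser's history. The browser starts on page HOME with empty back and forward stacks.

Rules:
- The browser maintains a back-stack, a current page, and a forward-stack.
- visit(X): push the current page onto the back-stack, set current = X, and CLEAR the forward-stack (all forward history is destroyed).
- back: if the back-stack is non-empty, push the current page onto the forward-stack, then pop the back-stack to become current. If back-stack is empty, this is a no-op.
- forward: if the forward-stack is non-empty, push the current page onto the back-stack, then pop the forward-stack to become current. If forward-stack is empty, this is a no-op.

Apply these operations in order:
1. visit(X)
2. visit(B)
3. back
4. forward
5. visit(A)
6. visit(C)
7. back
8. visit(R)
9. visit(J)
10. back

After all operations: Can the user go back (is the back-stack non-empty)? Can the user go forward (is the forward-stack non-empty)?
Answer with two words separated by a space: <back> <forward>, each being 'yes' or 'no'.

Answer: yes yes

Derivation:
After 1 (visit(X)): cur=X back=1 fwd=0
After 2 (visit(B)): cur=B back=2 fwd=0
After 3 (back): cur=X back=1 fwd=1
After 4 (forward): cur=B back=2 fwd=0
After 5 (visit(A)): cur=A back=3 fwd=0
After 6 (visit(C)): cur=C back=4 fwd=0
After 7 (back): cur=A back=3 fwd=1
After 8 (visit(R)): cur=R back=4 fwd=0
After 9 (visit(J)): cur=J back=5 fwd=0
After 10 (back): cur=R back=4 fwd=1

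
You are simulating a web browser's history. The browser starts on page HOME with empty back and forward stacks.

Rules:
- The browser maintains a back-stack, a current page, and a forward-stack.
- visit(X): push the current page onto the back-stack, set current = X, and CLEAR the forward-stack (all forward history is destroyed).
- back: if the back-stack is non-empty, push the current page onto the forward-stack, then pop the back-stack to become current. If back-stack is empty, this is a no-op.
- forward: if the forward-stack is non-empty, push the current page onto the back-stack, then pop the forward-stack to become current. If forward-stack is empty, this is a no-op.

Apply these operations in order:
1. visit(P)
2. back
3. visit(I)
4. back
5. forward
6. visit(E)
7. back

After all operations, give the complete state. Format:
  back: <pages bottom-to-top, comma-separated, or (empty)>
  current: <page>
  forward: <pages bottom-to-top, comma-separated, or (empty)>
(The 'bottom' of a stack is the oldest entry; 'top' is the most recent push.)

After 1 (visit(P)): cur=P back=1 fwd=0
After 2 (back): cur=HOME back=0 fwd=1
After 3 (visit(I)): cur=I back=1 fwd=0
After 4 (back): cur=HOME back=0 fwd=1
After 5 (forward): cur=I back=1 fwd=0
After 6 (visit(E)): cur=E back=2 fwd=0
After 7 (back): cur=I back=1 fwd=1

Answer: back: HOME
current: I
forward: E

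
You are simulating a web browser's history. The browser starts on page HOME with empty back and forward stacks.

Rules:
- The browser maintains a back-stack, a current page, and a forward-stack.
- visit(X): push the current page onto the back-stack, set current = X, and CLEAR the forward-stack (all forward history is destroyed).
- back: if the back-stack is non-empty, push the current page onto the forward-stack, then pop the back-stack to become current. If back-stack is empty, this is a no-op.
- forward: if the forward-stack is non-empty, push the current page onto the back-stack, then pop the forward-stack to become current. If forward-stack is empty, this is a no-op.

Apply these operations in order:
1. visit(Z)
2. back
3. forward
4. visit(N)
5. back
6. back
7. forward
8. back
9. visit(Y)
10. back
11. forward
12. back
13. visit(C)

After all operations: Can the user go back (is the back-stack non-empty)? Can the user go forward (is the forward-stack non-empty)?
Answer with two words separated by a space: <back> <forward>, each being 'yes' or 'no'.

After 1 (visit(Z)): cur=Z back=1 fwd=0
After 2 (back): cur=HOME back=0 fwd=1
After 3 (forward): cur=Z back=1 fwd=0
After 4 (visit(N)): cur=N back=2 fwd=0
After 5 (back): cur=Z back=1 fwd=1
After 6 (back): cur=HOME back=0 fwd=2
After 7 (forward): cur=Z back=1 fwd=1
After 8 (back): cur=HOME back=0 fwd=2
After 9 (visit(Y)): cur=Y back=1 fwd=0
After 10 (back): cur=HOME back=0 fwd=1
After 11 (forward): cur=Y back=1 fwd=0
After 12 (back): cur=HOME back=0 fwd=1
After 13 (visit(C)): cur=C back=1 fwd=0

Answer: yes no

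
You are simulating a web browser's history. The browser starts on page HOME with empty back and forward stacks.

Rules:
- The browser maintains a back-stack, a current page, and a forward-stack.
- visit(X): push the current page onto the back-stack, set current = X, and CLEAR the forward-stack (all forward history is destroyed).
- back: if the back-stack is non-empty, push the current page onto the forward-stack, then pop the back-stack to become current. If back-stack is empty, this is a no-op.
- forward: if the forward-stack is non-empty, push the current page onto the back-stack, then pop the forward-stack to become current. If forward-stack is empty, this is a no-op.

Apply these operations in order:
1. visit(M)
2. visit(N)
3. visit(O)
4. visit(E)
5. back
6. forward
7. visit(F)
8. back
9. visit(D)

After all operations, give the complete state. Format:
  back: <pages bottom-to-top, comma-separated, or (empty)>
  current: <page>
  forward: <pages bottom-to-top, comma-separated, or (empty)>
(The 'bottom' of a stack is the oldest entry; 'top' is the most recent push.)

After 1 (visit(M)): cur=M back=1 fwd=0
After 2 (visit(N)): cur=N back=2 fwd=0
After 3 (visit(O)): cur=O back=3 fwd=0
After 4 (visit(E)): cur=E back=4 fwd=0
After 5 (back): cur=O back=3 fwd=1
After 6 (forward): cur=E back=4 fwd=0
After 7 (visit(F)): cur=F back=5 fwd=0
After 8 (back): cur=E back=4 fwd=1
After 9 (visit(D)): cur=D back=5 fwd=0

Answer: back: HOME,M,N,O,E
current: D
forward: (empty)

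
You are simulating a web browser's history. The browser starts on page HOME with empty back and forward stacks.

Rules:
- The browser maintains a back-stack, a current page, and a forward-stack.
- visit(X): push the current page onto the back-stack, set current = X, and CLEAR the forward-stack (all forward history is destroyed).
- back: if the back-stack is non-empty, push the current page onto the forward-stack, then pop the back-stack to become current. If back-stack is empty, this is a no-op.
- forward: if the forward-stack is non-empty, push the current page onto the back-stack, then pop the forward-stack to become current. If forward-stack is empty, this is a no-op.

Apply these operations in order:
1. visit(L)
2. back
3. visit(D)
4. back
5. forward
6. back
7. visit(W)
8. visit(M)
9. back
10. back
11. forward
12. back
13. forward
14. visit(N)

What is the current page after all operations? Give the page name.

Answer: N

Derivation:
After 1 (visit(L)): cur=L back=1 fwd=0
After 2 (back): cur=HOME back=0 fwd=1
After 3 (visit(D)): cur=D back=1 fwd=0
After 4 (back): cur=HOME back=0 fwd=1
After 5 (forward): cur=D back=1 fwd=0
After 6 (back): cur=HOME back=0 fwd=1
After 7 (visit(W)): cur=W back=1 fwd=0
After 8 (visit(M)): cur=M back=2 fwd=0
After 9 (back): cur=W back=1 fwd=1
After 10 (back): cur=HOME back=0 fwd=2
After 11 (forward): cur=W back=1 fwd=1
After 12 (back): cur=HOME back=0 fwd=2
After 13 (forward): cur=W back=1 fwd=1
After 14 (visit(N)): cur=N back=2 fwd=0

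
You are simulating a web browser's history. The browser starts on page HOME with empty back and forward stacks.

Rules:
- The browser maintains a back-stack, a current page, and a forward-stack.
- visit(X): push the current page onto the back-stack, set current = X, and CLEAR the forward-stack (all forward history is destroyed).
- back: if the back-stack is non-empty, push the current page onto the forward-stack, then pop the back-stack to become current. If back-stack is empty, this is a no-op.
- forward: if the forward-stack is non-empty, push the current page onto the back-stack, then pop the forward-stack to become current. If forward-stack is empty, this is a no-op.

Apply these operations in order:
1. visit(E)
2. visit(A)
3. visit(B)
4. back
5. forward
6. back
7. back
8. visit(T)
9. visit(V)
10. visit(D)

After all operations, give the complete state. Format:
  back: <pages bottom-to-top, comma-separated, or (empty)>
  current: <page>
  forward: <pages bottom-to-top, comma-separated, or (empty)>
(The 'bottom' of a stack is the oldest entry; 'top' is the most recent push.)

After 1 (visit(E)): cur=E back=1 fwd=0
After 2 (visit(A)): cur=A back=2 fwd=0
After 3 (visit(B)): cur=B back=3 fwd=0
After 4 (back): cur=A back=2 fwd=1
After 5 (forward): cur=B back=3 fwd=0
After 6 (back): cur=A back=2 fwd=1
After 7 (back): cur=E back=1 fwd=2
After 8 (visit(T)): cur=T back=2 fwd=0
After 9 (visit(V)): cur=V back=3 fwd=0
After 10 (visit(D)): cur=D back=4 fwd=0

Answer: back: HOME,E,T,V
current: D
forward: (empty)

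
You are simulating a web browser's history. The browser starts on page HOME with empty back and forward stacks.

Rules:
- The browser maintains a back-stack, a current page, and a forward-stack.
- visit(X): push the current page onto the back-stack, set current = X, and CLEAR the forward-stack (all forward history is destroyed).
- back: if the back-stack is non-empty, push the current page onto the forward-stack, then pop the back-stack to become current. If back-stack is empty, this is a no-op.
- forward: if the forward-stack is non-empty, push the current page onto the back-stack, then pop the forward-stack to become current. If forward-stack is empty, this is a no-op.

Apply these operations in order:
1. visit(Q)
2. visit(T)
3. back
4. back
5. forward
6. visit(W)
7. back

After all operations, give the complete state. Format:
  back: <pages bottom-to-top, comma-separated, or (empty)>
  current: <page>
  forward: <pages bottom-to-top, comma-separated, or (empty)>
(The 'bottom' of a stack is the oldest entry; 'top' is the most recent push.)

After 1 (visit(Q)): cur=Q back=1 fwd=0
After 2 (visit(T)): cur=T back=2 fwd=0
After 3 (back): cur=Q back=1 fwd=1
After 4 (back): cur=HOME back=0 fwd=2
After 5 (forward): cur=Q back=1 fwd=1
After 6 (visit(W)): cur=W back=2 fwd=0
After 7 (back): cur=Q back=1 fwd=1

Answer: back: HOME
current: Q
forward: W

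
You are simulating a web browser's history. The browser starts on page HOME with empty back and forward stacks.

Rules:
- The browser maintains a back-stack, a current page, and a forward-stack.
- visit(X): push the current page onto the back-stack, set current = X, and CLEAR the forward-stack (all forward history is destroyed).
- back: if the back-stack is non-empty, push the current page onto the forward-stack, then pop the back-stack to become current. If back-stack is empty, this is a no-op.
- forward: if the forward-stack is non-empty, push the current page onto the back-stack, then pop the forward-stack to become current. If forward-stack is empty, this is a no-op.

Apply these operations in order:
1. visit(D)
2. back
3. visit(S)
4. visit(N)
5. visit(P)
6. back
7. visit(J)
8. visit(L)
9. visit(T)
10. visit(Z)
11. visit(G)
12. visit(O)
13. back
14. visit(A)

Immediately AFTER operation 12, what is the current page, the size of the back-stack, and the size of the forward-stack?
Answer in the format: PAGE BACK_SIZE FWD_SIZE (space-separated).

After 1 (visit(D)): cur=D back=1 fwd=0
After 2 (back): cur=HOME back=0 fwd=1
After 3 (visit(S)): cur=S back=1 fwd=0
After 4 (visit(N)): cur=N back=2 fwd=0
After 5 (visit(P)): cur=P back=3 fwd=0
After 6 (back): cur=N back=2 fwd=1
After 7 (visit(J)): cur=J back=3 fwd=0
After 8 (visit(L)): cur=L back=4 fwd=0
After 9 (visit(T)): cur=T back=5 fwd=0
After 10 (visit(Z)): cur=Z back=6 fwd=0
After 11 (visit(G)): cur=G back=7 fwd=0
After 12 (visit(O)): cur=O back=8 fwd=0

O 8 0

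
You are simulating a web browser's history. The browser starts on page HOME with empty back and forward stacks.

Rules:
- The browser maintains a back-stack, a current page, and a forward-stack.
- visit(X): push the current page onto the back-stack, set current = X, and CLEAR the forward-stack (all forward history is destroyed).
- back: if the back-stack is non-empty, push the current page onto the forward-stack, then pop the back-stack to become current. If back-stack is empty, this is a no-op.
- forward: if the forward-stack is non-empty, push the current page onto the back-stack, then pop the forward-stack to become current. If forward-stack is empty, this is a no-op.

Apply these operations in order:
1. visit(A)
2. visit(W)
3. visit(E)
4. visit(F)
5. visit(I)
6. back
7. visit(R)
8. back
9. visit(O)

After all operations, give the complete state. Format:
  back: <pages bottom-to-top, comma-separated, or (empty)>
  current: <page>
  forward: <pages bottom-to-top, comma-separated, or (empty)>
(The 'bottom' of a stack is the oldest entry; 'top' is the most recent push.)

After 1 (visit(A)): cur=A back=1 fwd=0
After 2 (visit(W)): cur=W back=2 fwd=0
After 3 (visit(E)): cur=E back=3 fwd=0
After 4 (visit(F)): cur=F back=4 fwd=0
After 5 (visit(I)): cur=I back=5 fwd=0
After 6 (back): cur=F back=4 fwd=1
After 7 (visit(R)): cur=R back=5 fwd=0
After 8 (back): cur=F back=4 fwd=1
After 9 (visit(O)): cur=O back=5 fwd=0

Answer: back: HOME,A,W,E,F
current: O
forward: (empty)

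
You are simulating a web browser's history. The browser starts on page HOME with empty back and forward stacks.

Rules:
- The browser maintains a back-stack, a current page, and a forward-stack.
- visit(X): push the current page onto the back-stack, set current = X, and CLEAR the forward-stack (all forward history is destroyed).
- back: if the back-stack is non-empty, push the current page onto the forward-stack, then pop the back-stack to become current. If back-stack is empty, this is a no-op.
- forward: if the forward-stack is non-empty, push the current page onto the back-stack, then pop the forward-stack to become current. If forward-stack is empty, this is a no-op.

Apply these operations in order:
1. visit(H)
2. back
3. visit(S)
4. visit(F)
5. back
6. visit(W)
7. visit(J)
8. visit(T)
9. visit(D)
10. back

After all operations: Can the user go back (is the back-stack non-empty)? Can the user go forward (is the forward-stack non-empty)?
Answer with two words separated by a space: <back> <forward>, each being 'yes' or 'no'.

After 1 (visit(H)): cur=H back=1 fwd=0
After 2 (back): cur=HOME back=0 fwd=1
After 3 (visit(S)): cur=S back=1 fwd=0
After 4 (visit(F)): cur=F back=2 fwd=0
After 5 (back): cur=S back=1 fwd=1
After 6 (visit(W)): cur=W back=2 fwd=0
After 7 (visit(J)): cur=J back=3 fwd=0
After 8 (visit(T)): cur=T back=4 fwd=0
After 9 (visit(D)): cur=D back=5 fwd=0
After 10 (back): cur=T back=4 fwd=1

Answer: yes yes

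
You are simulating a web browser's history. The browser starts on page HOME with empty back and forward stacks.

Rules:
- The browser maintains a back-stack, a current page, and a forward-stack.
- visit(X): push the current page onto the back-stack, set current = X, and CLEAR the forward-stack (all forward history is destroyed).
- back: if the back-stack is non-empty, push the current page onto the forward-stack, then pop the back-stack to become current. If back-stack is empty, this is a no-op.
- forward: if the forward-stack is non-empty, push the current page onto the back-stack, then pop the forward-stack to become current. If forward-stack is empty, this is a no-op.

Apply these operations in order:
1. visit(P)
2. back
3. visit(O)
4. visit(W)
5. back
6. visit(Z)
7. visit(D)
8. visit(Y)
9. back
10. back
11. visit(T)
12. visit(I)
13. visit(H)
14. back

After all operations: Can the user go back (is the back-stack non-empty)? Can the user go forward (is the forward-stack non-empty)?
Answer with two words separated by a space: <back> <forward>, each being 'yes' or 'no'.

Answer: yes yes

Derivation:
After 1 (visit(P)): cur=P back=1 fwd=0
After 2 (back): cur=HOME back=0 fwd=1
After 3 (visit(O)): cur=O back=1 fwd=0
After 4 (visit(W)): cur=W back=2 fwd=0
After 5 (back): cur=O back=1 fwd=1
After 6 (visit(Z)): cur=Z back=2 fwd=0
After 7 (visit(D)): cur=D back=3 fwd=0
After 8 (visit(Y)): cur=Y back=4 fwd=0
After 9 (back): cur=D back=3 fwd=1
After 10 (back): cur=Z back=2 fwd=2
After 11 (visit(T)): cur=T back=3 fwd=0
After 12 (visit(I)): cur=I back=4 fwd=0
After 13 (visit(H)): cur=H back=5 fwd=0
After 14 (back): cur=I back=4 fwd=1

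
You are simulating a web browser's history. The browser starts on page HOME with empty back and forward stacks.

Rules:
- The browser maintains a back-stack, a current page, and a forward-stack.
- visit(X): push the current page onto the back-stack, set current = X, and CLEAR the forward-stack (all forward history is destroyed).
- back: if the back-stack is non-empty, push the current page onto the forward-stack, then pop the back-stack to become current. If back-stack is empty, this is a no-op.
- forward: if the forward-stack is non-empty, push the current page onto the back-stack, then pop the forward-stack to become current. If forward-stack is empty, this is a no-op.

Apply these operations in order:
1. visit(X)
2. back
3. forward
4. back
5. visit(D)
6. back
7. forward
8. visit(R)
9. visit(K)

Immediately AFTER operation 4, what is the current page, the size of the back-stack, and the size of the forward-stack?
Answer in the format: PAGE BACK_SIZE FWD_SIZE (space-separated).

After 1 (visit(X)): cur=X back=1 fwd=0
After 2 (back): cur=HOME back=0 fwd=1
After 3 (forward): cur=X back=1 fwd=0
After 4 (back): cur=HOME back=0 fwd=1

HOME 0 1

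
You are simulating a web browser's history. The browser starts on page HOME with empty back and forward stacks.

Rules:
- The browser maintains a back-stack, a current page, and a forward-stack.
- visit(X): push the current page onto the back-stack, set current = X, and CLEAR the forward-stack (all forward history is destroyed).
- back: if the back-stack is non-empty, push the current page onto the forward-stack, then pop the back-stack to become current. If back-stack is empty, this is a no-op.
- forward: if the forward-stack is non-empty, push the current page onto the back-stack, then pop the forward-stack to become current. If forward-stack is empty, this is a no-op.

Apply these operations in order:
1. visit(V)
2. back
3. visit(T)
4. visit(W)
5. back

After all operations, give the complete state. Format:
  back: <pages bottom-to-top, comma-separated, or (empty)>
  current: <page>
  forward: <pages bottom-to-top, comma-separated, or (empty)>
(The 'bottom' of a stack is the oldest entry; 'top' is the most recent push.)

After 1 (visit(V)): cur=V back=1 fwd=0
After 2 (back): cur=HOME back=0 fwd=1
After 3 (visit(T)): cur=T back=1 fwd=0
After 4 (visit(W)): cur=W back=2 fwd=0
After 5 (back): cur=T back=1 fwd=1

Answer: back: HOME
current: T
forward: W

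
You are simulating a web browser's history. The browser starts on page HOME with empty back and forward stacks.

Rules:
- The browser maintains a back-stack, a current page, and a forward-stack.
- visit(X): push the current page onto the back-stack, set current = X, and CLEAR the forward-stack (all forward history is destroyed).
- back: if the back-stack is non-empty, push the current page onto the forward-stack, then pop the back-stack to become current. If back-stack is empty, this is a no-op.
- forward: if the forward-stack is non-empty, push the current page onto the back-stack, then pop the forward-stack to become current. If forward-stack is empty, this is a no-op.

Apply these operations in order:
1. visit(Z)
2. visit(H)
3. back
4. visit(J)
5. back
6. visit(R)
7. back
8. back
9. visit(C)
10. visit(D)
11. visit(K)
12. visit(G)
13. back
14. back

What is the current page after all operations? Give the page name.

Answer: D

Derivation:
After 1 (visit(Z)): cur=Z back=1 fwd=0
After 2 (visit(H)): cur=H back=2 fwd=0
After 3 (back): cur=Z back=1 fwd=1
After 4 (visit(J)): cur=J back=2 fwd=0
After 5 (back): cur=Z back=1 fwd=1
After 6 (visit(R)): cur=R back=2 fwd=0
After 7 (back): cur=Z back=1 fwd=1
After 8 (back): cur=HOME back=0 fwd=2
After 9 (visit(C)): cur=C back=1 fwd=0
After 10 (visit(D)): cur=D back=2 fwd=0
After 11 (visit(K)): cur=K back=3 fwd=0
After 12 (visit(G)): cur=G back=4 fwd=0
After 13 (back): cur=K back=3 fwd=1
After 14 (back): cur=D back=2 fwd=2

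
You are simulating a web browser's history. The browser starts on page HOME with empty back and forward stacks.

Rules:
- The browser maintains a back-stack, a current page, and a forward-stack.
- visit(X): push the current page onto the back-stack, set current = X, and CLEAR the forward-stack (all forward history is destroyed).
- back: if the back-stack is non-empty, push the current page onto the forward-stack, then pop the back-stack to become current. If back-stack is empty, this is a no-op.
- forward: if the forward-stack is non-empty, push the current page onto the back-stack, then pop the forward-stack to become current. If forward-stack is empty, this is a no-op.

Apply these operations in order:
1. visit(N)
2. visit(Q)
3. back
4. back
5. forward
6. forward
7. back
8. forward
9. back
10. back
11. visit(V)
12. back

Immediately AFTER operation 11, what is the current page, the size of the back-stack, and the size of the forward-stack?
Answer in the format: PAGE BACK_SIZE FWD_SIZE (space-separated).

After 1 (visit(N)): cur=N back=1 fwd=0
After 2 (visit(Q)): cur=Q back=2 fwd=0
After 3 (back): cur=N back=1 fwd=1
After 4 (back): cur=HOME back=0 fwd=2
After 5 (forward): cur=N back=1 fwd=1
After 6 (forward): cur=Q back=2 fwd=0
After 7 (back): cur=N back=1 fwd=1
After 8 (forward): cur=Q back=2 fwd=0
After 9 (back): cur=N back=1 fwd=1
After 10 (back): cur=HOME back=0 fwd=2
After 11 (visit(V)): cur=V back=1 fwd=0

V 1 0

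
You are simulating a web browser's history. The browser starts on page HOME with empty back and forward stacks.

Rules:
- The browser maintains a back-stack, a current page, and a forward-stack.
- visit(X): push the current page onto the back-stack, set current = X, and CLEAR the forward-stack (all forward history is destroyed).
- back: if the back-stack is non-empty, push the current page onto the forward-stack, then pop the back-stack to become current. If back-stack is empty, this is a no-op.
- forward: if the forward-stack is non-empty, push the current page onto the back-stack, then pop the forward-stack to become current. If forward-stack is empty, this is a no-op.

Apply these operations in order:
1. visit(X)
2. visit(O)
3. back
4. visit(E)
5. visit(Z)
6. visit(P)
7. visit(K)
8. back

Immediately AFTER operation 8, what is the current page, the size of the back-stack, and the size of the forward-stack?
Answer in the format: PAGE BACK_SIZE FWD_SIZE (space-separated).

After 1 (visit(X)): cur=X back=1 fwd=0
After 2 (visit(O)): cur=O back=2 fwd=0
After 3 (back): cur=X back=1 fwd=1
After 4 (visit(E)): cur=E back=2 fwd=0
After 5 (visit(Z)): cur=Z back=3 fwd=0
After 6 (visit(P)): cur=P back=4 fwd=0
After 7 (visit(K)): cur=K back=5 fwd=0
After 8 (back): cur=P back=4 fwd=1

P 4 1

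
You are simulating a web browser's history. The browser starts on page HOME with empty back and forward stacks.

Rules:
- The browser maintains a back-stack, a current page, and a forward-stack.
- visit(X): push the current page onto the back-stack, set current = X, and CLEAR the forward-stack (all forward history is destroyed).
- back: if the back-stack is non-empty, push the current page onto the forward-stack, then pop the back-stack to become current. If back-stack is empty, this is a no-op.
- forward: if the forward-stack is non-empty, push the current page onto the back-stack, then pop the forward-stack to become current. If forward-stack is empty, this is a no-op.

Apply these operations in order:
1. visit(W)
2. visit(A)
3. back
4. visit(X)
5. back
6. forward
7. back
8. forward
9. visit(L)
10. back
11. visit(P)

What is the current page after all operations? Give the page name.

After 1 (visit(W)): cur=W back=1 fwd=0
After 2 (visit(A)): cur=A back=2 fwd=0
After 3 (back): cur=W back=1 fwd=1
After 4 (visit(X)): cur=X back=2 fwd=0
After 5 (back): cur=W back=1 fwd=1
After 6 (forward): cur=X back=2 fwd=0
After 7 (back): cur=W back=1 fwd=1
After 8 (forward): cur=X back=2 fwd=0
After 9 (visit(L)): cur=L back=3 fwd=0
After 10 (back): cur=X back=2 fwd=1
After 11 (visit(P)): cur=P back=3 fwd=0

Answer: P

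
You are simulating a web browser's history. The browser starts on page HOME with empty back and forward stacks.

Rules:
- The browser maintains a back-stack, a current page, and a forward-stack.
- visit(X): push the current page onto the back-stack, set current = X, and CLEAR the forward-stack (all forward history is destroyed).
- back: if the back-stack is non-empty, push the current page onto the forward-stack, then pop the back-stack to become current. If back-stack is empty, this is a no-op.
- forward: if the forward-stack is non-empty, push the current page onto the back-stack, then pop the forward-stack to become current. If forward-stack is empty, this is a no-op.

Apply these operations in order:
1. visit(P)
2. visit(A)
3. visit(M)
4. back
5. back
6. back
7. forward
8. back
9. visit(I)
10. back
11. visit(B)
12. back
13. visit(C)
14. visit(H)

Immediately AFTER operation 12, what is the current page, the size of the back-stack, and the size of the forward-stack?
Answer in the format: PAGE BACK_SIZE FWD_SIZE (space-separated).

After 1 (visit(P)): cur=P back=1 fwd=0
After 2 (visit(A)): cur=A back=2 fwd=0
After 3 (visit(M)): cur=M back=3 fwd=0
After 4 (back): cur=A back=2 fwd=1
After 5 (back): cur=P back=1 fwd=2
After 6 (back): cur=HOME back=0 fwd=3
After 7 (forward): cur=P back=1 fwd=2
After 8 (back): cur=HOME back=0 fwd=3
After 9 (visit(I)): cur=I back=1 fwd=0
After 10 (back): cur=HOME back=0 fwd=1
After 11 (visit(B)): cur=B back=1 fwd=0
After 12 (back): cur=HOME back=0 fwd=1

HOME 0 1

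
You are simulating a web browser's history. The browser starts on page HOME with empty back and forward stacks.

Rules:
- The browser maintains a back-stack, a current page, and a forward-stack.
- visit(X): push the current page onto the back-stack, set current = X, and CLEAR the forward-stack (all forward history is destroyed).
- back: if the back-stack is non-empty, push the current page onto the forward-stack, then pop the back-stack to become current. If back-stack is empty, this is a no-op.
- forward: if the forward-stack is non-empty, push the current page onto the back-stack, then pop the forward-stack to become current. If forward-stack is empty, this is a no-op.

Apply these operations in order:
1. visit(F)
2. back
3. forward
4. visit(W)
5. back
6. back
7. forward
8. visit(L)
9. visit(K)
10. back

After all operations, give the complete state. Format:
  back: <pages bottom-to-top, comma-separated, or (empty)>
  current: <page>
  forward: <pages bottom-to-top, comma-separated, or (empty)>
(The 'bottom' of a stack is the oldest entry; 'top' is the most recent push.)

Answer: back: HOME,F
current: L
forward: K

Derivation:
After 1 (visit(F)): cur=F back=1 fwd=0
After 2 (back): cur=HOME back=0 fwd=1
After 3 (forward): cur=F back=1 fwd=0
After 4 (visit(W)): cur=W back=2 fwd=0
After 5 (back): cur=F back=1 fwd=1
After 6 (back): cur=HOME back=0 fwd=2
After 7 (forward): cur=F back=1 fwd=1
After 8 (visit(L)): cur=L back=2 fwd=0
After 9 (visit(K)): cur=K back=3 fwd=0
After 10 (back): cur=L back=2 fwd=1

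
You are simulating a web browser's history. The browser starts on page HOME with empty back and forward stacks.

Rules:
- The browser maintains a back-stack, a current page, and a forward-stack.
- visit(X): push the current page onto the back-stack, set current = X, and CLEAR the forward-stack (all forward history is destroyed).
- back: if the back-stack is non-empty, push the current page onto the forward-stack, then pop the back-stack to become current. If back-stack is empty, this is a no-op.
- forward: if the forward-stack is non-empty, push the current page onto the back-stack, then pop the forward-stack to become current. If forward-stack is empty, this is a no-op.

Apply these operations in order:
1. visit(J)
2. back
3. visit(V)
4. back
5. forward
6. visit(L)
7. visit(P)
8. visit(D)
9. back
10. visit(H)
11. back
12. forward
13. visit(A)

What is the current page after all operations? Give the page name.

After 1 (visit(J)): cur=J back=1 fwd=0
After 2 (back): cur=HOME back=0 fwd=1
After 3 (visit(V)): cur=V back=1 fwd=0
After 4 (back): cur=HOME back=0 fwd=1
After 5 (forward): cur=V back=1 fwd=0
After 6 (visit(L)): cur=L back=2 fwd=0
After 7 (visit(P)): cur=P back=3 fwd=0
After 8 (visit(D)): cur=D back=4 fwd=0
After 9 (back): cur=P back=3 fwd=1
After 10 (visit(H)): cur=H back=4 fwd=0
After 11 (back): cur=P back=3 fwd=1
After 12 (forward): cur=H back=4 fwd=0
After 13 (visit(A)): cur=A back=5 fwd=0

Answer: A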